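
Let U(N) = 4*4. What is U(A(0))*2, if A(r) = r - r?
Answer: 32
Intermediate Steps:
A(r) = 0
U(N) = 16
U(A(0))*2 = 16*2 = 32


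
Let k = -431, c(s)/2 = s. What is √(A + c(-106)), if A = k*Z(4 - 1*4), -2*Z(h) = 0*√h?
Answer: 2*I*√53 ≈ 14.56*I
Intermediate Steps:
c(s) = 2*s
Z(h) = 0 (Z(h) = -0*√h = -½*0 = 0)
A = 0 (A = -431*0 = 0)
√(A + c(-106)) = √(0 + 2*(-106)) = √(0 - 212) = √(-212) = 2*I*√53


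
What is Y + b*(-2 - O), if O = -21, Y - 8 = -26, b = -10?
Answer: -208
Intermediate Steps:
Y = -18 (Y = 8 - 26 = -18)
Y + b*(-2 - O) = -18 - 10*(-2 - 1*(-21)) = -18 - 10*(-2 + 21) = -18 - 10*19 = -18 - 190 = -208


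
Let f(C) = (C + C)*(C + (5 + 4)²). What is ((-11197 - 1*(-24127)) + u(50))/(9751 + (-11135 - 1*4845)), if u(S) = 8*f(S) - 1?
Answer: -117729/6229 ≈ -18.900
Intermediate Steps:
f(C) = 2*C*(81 + C) (f(C) = (2*C)*(C + 9²) = (2*C)*(C + 81) = (2*C)*(81 + C) = 2*C*(81 + C))
u(S) = -1 + 16*S*(81 + S) (u(S) = 8*(2*S*(81 + S)) - 1 = 16*S*(81 + S) - 1 = -1 + 16*S*(81 + S))
((-11197 - 1*(-24127)) + u(50))/(9751 + (-11135 - 1*4845)) = ((-11197 - 1*(-24127)) + (-1 + 16*50*(81 + 50)))/(9751 + (-11135 - 1*4845)) = ((-11197 + 24127) + (-1 + 16*50*131))/(9751 + (-11135 - 4845)) = (12930 + (-1 + 104800))/(9751 - 15980) = (12930 + 104799)/(-6229) = 117729*(-1/6229) = -117729/6229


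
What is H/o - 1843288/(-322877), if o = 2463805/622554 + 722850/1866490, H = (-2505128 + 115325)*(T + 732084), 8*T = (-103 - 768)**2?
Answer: -296566647933889181727138816299/652041132409595180 ≈ -4.5483e+11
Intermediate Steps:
T = 758641/8 (T = (-103 - 768)**2/8 = (1/8)*(-871)**2 = (1/8)*758641 = 758641/8 ≈ 94830.)
H = -15809294853339/8 (H = (-2505128 + 115325)*(758641/8 + 732084) = -2389803*6615313/8 = -15809294853339/8 ≈ -1.9762e+12)
o = 504868055335/116199081546 (o = 2463805*(1/622554) + 722850*(1/1866490) = 2463805/622554 + 72285/186649 = 504868055335/116199081546 ≈ 4.3449)
H/o - 1843288/(-322877) = -15809294853339/(8*504868055335/116199081546) - 1843288/(-322877) = -15809294853339/8*116199081546/504868055335 - 1843288*(-1/322877) = -918512770923948285691047/2019472221340 + 1843288/322877 = -296566647933889181727138816299/652041132409595180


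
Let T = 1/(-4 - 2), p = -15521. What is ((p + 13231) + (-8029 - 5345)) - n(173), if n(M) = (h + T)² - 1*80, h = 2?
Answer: -561145/36 ≈ -15587.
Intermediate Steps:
T = -⅙ (T = 1/(-6) = -⅙ ≈ -0.16667)
n(M) = -2759/36 (n(M) = (2 - ⅙)² - 1*80 = (11/6)² - 80 = 121/36 - 80 = -2759/36)
((p + 13231) + (-8029 - 5345)) - n(173) = ((-15521 + 13231) + (-8029 - 5345)) - 1*(-2759/36) = (-2290 - 13374) + 2759/36 = -15664 + 2759/36 = -561145/36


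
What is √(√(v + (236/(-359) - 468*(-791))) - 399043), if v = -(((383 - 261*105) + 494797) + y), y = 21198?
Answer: √(-51429060883 + 359*I*√15309214309)/359 ≈ 0.2728 + 631.7*I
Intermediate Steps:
v = -488973 (v = -(((383 - 261*105) + 494797) + 21198) = -(((383 - 27405) + 494797) + 21198) = -((-27022 + 494797) + 21198) = -(467775 + 21198) = -1*488973 = -488973)
√(√(v + (236/(-359) - 468*(-791))) - 399043) = √(√(-488973 + (236/(-359) - 468*(-791))) - 399043) = √(√(-488973 + (236*(-1/359) + 370188)) - 399043) = √(√(-488973 + (-236/359 + 370188)) - 399043) = √(√(-488973 + 132897256/359) - 399043) = √(√(-42644051/359) - 399043) = √(I*√15309214309/359 - 399043) = √(-399043 + I*√15309214309/359)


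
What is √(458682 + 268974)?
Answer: 2*√181914 ≈ 853.03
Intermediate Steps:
√(458682 + 268974) = √727656 = 2*√181914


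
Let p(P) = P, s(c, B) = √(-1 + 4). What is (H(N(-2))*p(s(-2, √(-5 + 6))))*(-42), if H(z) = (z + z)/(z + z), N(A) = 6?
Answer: -42*√3 ≈ -72.746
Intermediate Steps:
s(c, B) = √3
H(z) = 1 (H(z) = (2*z)/((2*z)) = (2*z)*(1/(2*z)) = 1)
(H(N(-2))*p(s(-2, √(-5 + 6))))*(-42) = (1*√3)*(-42) = √3*(-42) = -42*√3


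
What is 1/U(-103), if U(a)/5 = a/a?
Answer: 1/5 ≈ 0.20000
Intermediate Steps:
U(a) = 5 (U(a) = 5*(a/a) = 5*1 = 5)
1/U(-103) = 1/5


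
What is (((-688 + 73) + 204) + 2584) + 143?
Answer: 2316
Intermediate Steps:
(((-688 + 73) + 204) + 2584) + 143 = ((-615 + 204) + 2584) + 143 = (-411 + 2584) + 143 = 2173 + 143 = 2316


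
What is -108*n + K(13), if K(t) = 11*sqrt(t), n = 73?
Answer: -7884 + 11*sqrt(13) ≈ -7844.3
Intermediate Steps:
-108*n + K(13) = -108*73 + 11*sqrt(13) = -7884 + 11*sqrt(13)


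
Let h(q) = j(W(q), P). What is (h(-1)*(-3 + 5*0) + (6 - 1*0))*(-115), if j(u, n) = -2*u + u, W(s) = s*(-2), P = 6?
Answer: -1380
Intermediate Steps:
W(s) = -2*s
j(u, n) = -u
h(q) = 2*q (h(q) = -(-2)*q = 2*q)
(h(-1)*(-3 + 5*0) + (6 - 1*0))*(-115) = ((2*(-1))*(-3 + 5*0) + (6 - 1*0))*(-115) = (-2*(-3 + 0) + (6 + 0))*(-115) = (-2*(-3) + 6)*(-115) = (6 + 6)*(-115) = 12*(-115) = -1380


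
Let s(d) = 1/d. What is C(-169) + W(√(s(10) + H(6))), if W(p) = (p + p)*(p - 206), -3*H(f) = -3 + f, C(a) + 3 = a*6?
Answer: -5094/5 - 618*I*√10/5 ≈ -1018.8 - 390.86*I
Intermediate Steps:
C(a) = -3 + 6*a (C(a) = -3 + a*6 = -3 + 6*a)
H(f) = 1 - f/3 (H(f) = -(-3 + f)/3 = 1 - f/3)
W(p) = 2*p*(-206 + p) (W(p) = (2*p)*(-206 + p) = 2*p*(-206 + p))
C(-169) + W(√(s(10) + H(6))) = (-3 + 6*(-169)) + 2*√(1/10 + (1 - ⅓*6))*(-206 + √(1/10 + (1 - ⅓*6))) = (-3 - 1014) + 2*√(⅒ + (1 - 2))*(-206 + √(⅒ + (1 - 2))) = -1017 + 2*√(⅒ - 1)*(-206 + √(⅒ - 1)) = -1017 + 2*√(-9/10)*(-206 + √(-9/10)) = -1017 + 2*(3*I*√10/10)*(-206 + 3*I*√10/10) = -1017 + 3*I*√10*(-206 + 3*I*√10/10)/5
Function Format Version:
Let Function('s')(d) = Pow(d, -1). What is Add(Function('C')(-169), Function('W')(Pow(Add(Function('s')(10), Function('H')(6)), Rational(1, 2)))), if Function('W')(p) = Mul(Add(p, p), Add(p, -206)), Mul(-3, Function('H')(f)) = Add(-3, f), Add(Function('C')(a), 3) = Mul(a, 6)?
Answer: Add(Rational(-5094, 5), Mul(Rational(-618, 5), I, Pow(10, Rational(1, 2)))) ≈ Add(-1018.8, Mul(-390.86, I))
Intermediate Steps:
Function('C')(a) = Add(-3, Mul(6, a)) (Function('C')(a) = Add(-3, Mul(a, 6)) = Add(-3, Mul(6, a)))
Function('H')(f) = Add(1, Mul(Rational(-1, 3), f)) (Function('H')(f) = Mul(Rational(-1, 3), Add(-3, f)) = Add(1, Mul(Rational(-1, 3), f)))
Function('W')(p) = Mul(2, p, Add(-206, p)) (Function('W')(p) = Mul(Mul(2, p), Add(-206, p)) = Mul(2, p, Add(-206, p)))
Add(Function('C')(-169), Function('W')(Pow(Add(Function('s')(10), Function('H')(6)), Rational(1, 2)))) = Add(Add(-3, Mul(6, -169)), Mul(2, Pow(Add(Pow(10, -1), Add(1, Mul(Rational(-1, 3), 6))), Rational(1, 2)), Add(-206, Pow(Add(Pow(10, -1), Add(1, Mul(Rational(-1, 3), 6))), Rational(1, 2))))) = Add(Add(-3, -1014), Mul(2, Pow(Add(Rational(1, 10), Add(1, -2)), Rational(1, 2)), Add(-206, Pow(Add(Rational(1, 10), Add(1, -2)), Rational(1, 2))))) = Add(-1017, Mul(2, Pow(Add(Rational(1, 10), -1), Rational(1, 2)), Add(-206, Pow(Add(Rational(1, 10), -1), Rational(1, 2))))) = Add(-1017, Mul(2, Pow(Rational(-9, 10), Rational(1, 2)), Add(-206, Pow(Rational(-9, 10), Rational(1, 2))))) = Add(-1017, Mul(2, Mul(Rational(3, 10), I, Pow(10, Rational(1, 2))), Add(-206, Mul(Rational(3, 10), I, Pow(10, Rational(1, 2)))))) = Add(-1017, Mul(Rational(3, 5), I, Pow(10, Rational(1, 2)), Add(-206, Mul(Rational(3, 10), I, Pow(10, Rational(1, 2))))))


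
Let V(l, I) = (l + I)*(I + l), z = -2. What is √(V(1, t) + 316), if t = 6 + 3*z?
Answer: √317 ≈ 17.805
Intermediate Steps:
t = 0 (t = 6 + 3*(-2) = 6 - 6 = 0)
V(l, I) = (I + l)² (V(l, I) = (I + l)*(I + l) = (I + l)²)
√(V(1, t) + 316) = √((0 + 1)² + 316) = √(1² + 316) = √(1 + 316) = √317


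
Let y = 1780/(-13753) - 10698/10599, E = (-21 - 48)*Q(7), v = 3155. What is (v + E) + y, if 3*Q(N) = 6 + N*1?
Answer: 138715848806/48589349 ≈ 2854.9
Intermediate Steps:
Q(N) = 2 + N/3 (Q(N) = (6 + N*1)/3 = (6 + N)/3 = 2 + N/3)
E = -299 (E = (-21 - 48)*(2 + (1/3)*7) = -69*(2 + 7/3) = -69*13/3 = -299)
y = -55331938/48589349 (y = 1780*(-1/13753) - 10698*1/10599 = -1780/13753 - 3566/3533 = -55331938/48589349 ≈ -1.1388)
(v + E) + y = (3155 - 299) - 55331938/48589349 = 2856 - 55331938/48589349 = 138715848806/48589349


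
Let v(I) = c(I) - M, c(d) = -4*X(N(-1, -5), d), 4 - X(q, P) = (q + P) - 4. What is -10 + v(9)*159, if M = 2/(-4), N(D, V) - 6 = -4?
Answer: 3955/2 ≈ 1977.5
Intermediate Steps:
N(D, V) = 2 (N(D, V) = 6 - 4 = 2)
X(q, P) = 8 - P - q (X(q, P) = 4 - ((q + P) - 4) = 4 - ((P + q) - 4) = 4 - (-4 + P + q) = 4 + (4 - P - q) = 8 - P - q)
c(d) = -24 + 4*d (c(d) = -4*(8 - d - 1*2) = -4*(8 - d - 2) = -4*(6 - d) = -24 + 4*d)
M = -½ (M = 2*(-¼) = -½ ≈ -0.50000)
v(I) = -47/2 + 4*I (v(I) = (-24 + 4*I) - 1*(-½) = (-24 + 4*I) + ½ = -47/2 + 4*I)
-10 + v(9)*159 = -10 + (-47/2 + 4*9)*159 = -10 + (-47/2 + 36)*159 = -10 + (25/2)*159 = -10 + 3975/2 = 3955/2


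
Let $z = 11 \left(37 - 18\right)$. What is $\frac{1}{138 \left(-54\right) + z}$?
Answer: $- \frac{1}{7243} \approx -0.00013806$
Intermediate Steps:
$z = 209$ ($z = 11 \cdot 19 = 209$)
$\frac{1}{138 \left(-54\right) + z} = \frac{1}{138 \left(-54\right) + 209} = \frac{1}{-7452 + 209} = \frac{1}{-7243} = - \frac{1}{7243}$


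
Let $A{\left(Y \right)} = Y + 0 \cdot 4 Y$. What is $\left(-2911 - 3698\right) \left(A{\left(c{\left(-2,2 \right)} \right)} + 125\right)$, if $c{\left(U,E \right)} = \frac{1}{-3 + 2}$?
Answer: $-819516$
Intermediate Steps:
$c{\left(U,E \right)} = -1$ ($c{\left(U,E \right)} = \frac{1}{-1} = -1$)
$A{\left(Y \right)} = Y$ ($A{\left(Y \right)} = Y + 0 Y = Y + 0 = Y$)
$\left(-2911 - 3698\right) \left(A{\left(c{\left(-2,2 \right)} \right)} + 125\right) = \left(-2911 - 3698\right) \left(-1 + 125\right) = \left(-6609\right) 124 = -819516$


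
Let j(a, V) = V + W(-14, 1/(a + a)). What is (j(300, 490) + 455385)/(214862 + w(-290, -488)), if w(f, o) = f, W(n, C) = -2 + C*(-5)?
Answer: 54704759/25748640 ≈ 2.1246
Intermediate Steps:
W(n, C) = -2 - 5*C
j(a, V) = -2 + V - 5/(2*a) (j(a, V) = V + (-2 - 5/(a + a)) = V + (-2 - 5*1/(2*a)) = V + (-2 - 5/(2*a)) = -2 + V - 5/(2*a))
(j(300, 490) + 455385)/(214862 + w(-290, -488)) = ((-2 + 490 - 5/2/300) + 455385)/(214862 - 290) = ((-2 + 490 - 5/2*1/300) + 455385)/214572 = ((-2 + 490 - 1/120) + 455385)*(1/214572) = (58559/120 + 455385)*(1/214572) = (54704759/120)*(1/214572) = 54704759/25748640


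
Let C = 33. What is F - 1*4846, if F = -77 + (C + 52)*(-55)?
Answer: -9598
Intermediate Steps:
F = -4752 (F = -77 + (33 + 52)*(-55) = -77 + 85*(-55) = -77 - 4675 = -4752)
F - 1*4846 = -4752 - 1*4846 = -4752 - 4846 = -9598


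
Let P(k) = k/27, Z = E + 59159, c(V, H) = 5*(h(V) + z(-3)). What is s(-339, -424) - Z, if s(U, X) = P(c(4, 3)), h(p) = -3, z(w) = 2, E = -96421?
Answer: 1006069/27 ≈ 37262.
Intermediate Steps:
c(V, H) = -5 (c(V, H) = 5*(-3 + 2) = 5*(-1) = -5)
Z = -37262 (Z = -96421 + 59159 = -37262)
P(k) = k/27 (P(k) = k*(1/27) = k/27)
s(U, X) = -5/27 (s(U, X) = (1/27)*(-5) = -5/27)
s(-339, -424) - Z = -5/27 - 1*(-37262) = -5/27 + 37262 = 1006069/27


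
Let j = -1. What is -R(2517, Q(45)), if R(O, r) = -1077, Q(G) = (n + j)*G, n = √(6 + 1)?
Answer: 1077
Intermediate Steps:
n = √7 ≈ 2.6458
Q(G) = G*(-1 + √7) (Q(G) = (√7 - 1)*G = (-1 + √7)*G = G*(-1 + √7))
-R(2517, Q(45)) = -1*(-1077) = 1077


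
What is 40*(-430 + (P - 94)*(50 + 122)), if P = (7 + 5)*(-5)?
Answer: -1076720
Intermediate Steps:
P = -60 (P = 12*(-5) = -60)
40*(-430 + (P - 94)*(50 + 122)) = 40*(-430 + (-60 - 94)*(50 + 122)) = 40*(-430 - 154*172) = 40*(-430 - 26488) = 40*(-26918) = -1076720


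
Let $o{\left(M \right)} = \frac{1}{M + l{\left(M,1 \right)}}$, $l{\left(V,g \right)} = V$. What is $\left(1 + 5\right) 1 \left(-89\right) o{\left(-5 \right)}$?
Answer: $\frac{267}{5} \approx 53.4$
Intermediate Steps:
$o{\left(M \right)} = \frac{1}{2 M}$ ($o{\left(M \right)} = \frac{1}{M + M} = \frac{1}{2 M}$)
$\left(1 + 5\right) 1 \left(-89\right) o{\left(-5 \right)} = \left(1 + 5\right) 1 \left(-89\right) \frac{1}{2 \left(-5\right)} = 6 \cdot 1 \left(-89\right) \frac{1}{2} \left(- \frac{1}{5}\right) = 6 \left(-89\right) \left(- \frac{1}{10}\right) = \left(-534\right) \left(- \frac{1}{10}\right) = \frac{267}{5}$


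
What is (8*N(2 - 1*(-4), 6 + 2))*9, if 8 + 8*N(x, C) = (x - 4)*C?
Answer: 72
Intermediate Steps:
N(x, C) = -1 + C*(-4 + x)/8 (N(x, C) = -1 + ((x - 4)*C)/8 = -1 + ((-4 + x)*C)/8 = -1 + (C*(-4 + x))/8 = -1 + C*(-4 + x)/8)
(8*N(2 - 1*(-4), 6 + 2))*9 = (8*(-1 - (6 + 2)/2 + (6 + 2)*(2 - 1*(-4))/8))*9 = (8*(-1 - ½*8 + (⅛)*8*(2 + 4)))*9 = (8*(-1 - 4 + (⅛)*8*6))*9 = (8*(-1 - 4 + 6))*9 = (8*1)*9 = 8*9 = 72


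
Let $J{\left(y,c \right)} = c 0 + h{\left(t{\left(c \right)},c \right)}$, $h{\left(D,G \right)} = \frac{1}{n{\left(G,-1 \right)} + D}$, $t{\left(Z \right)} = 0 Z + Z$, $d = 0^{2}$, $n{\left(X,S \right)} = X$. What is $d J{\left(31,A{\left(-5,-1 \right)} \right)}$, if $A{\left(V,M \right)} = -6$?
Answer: $0$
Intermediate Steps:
$d = 0$
$t{\left(Z \right)} = Z$ ($t{\left(Z \right)} = 0 + Z = Z$)
$h{\left(D,G \right)} = \frac{1}{D + G}$ ($h{\left(D,G \right)} = \frac{1}{G + D} = \frac{1}{D + G}$)
$J{\left(y,c \right)} = \frac{1}{2 c}$ ($J{\left(y,c \right)} = c 0 + \frac{1}{c + c} = 0 + \frac{1}{2 c} = \frac{1}{2 c}$)
$d J{\left(31,A{\left(-5,-1 \right)} \right)} = 0 \frac{1}{2 \left(-6\right)} = 0 \cdot \frac{1}{2} \left(- \frac{1}{6}\right) = 0 \left(- \frac{1}{12}\right) = 0$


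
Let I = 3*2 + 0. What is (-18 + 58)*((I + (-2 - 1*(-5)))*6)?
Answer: 2160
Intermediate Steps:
I = 6 (I = 6 + 0 = 6)
(-18 + 58)*((I + (-2 - 1*(-5)))*6) = (-18 + 58)*((6 + (-2 - 1*(-5)))*6) = 40*((6 + (-2 + 5))*6) = 40*((6 + 3)*6) = 40*(9*6) = 40*54 = 2160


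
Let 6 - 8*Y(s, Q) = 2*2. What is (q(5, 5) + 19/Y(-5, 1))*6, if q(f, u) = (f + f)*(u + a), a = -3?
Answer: 576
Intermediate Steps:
q(f, u) = 2*f*(-3 + u) (q(f, u) = (f + f)*(u - 3) = (2*f)*(-3 + u) = 2*f*(-3 + u))
Y(s, Q) = ¼ (Y(s, Q) = ¾ - 2/4 = ¾ - ⅛*4 = ¾ - ½ = ¼)
(q(5, 5) + 19/Y(-5, 1))*6 = (2*5*(-3 + 5) + 19/(¼))*6 = (2*5*2 + 19*4)*6 = (20 + 76)*6 = 96*6 = 576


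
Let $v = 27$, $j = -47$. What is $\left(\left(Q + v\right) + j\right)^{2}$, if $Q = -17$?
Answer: $1369$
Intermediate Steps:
$\left(\left(Q + v\right) + j\right)^{2} = \left(\left(-17 + 27\right) - 47\right)^{2} = \left(10 - 47\right)^{2} = \left(-37\right)^{2} = 1369$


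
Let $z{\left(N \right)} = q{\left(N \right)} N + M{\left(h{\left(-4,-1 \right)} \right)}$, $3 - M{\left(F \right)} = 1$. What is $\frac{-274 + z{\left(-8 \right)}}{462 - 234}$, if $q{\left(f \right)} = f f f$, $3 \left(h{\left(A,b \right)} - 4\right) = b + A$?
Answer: $\frac{956}{57} \approx 16.772$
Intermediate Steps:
$h{\left(A,b \right)} = 4 + \frac{A}{3} + \frac{b}{3}$ ($h{\left(A,b \right)} = 4 + \frac{b + A}{3} = 4 + \frac{A + b}{3} = 4 + \left(\frac{A}{3} + \frac{b}{3}\right) = 4 + \frac{A}{3} + \frac{b}{3}$)
$M{\left(F \right)} = 2$ ($M{\left(F \right)} = 3 - 1 = 2$)
$q{\left(f \right)} = f^{3}$ ($q{\left(f \right)} = f^{2} f = f^{3}$)
$z{\left(N \right)} = 2 + N^{4}$ ($z{\left(N \right)} = N^{3} N + 2 = N^{4} + 2 = 2 + N^{4}$)
$\frac{-274 + z{\left(-8 \right)}}{462 - 234} = \frac{-274 + \left(2 + \left(-8\right)^{4}\right)}{462 - 234} = \frac{-274 + \left(2 + 4096\right)}{228} = \left(-274 + 4098\right) \frac{1}{228} = 3824 \cdot \frac{1}{228} = \frac{956}{57}$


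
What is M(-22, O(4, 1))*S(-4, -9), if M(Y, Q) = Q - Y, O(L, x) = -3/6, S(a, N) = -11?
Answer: -473/2 ≈ -236.50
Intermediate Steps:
O(L, x) = -½ (O(L, x) = -3*⅙ = -½)
M(-22, O(4, 1))*S(-4, -9) = (-½ - 1*(-22))*(-11) = (-½ + 22)*(-11) = (43/2)*(-11) = -473/2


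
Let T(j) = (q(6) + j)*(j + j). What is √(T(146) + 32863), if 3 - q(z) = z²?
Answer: √65859 ≈ 256.63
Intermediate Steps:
q(z) = 3 - z²
T(j) = 2*j*(-33 + j) (T(j) = ((3 - 1*6²) + j)*(j + j) = ((3 - 1*36) + j)*(2*j) = ((3 - 36) + j)*(2*j) = (-33 + j)*(2*j) = 2*j*(-33 + j))
√(T(146) + 32863) = √(2*146*(-33 + 146) + 32863) = √(2*146*113 + 32863) = √(32996 + 32863) = √65859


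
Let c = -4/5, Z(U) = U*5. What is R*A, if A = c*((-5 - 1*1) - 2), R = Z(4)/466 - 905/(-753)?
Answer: 1397728/175449 ≈ 7.9666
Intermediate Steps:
Z(U) = 5*U
c = -⅘ (c = -4*⅕ = -⅘ ≈ -0.80000)
R = 218395/175449 (R = (5*4)/466 - 905/(-753) = 20*(1/466) - 905*(-1/753) = 10/233 + 905/753 = 218395/175449 ≈ 1.2448)
A = 32/5 (A = -4*((-5 - 1*1) - 2)/5 = -4*((-5 - 1) - 2)/5 = -4*(-6 - 2)/5 = -⅘*(-8) = 32/5 ≈ 6.4000)
R*A = (218395/175449)*(32/5) = 1397728/175449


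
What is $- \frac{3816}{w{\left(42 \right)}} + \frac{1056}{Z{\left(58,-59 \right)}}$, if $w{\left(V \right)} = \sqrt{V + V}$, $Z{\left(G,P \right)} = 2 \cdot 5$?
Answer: $\frac{528}{5} - \frac{636 \sqrt{21}}{7} \approx -310.76$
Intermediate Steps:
$Z{\left(G,P \right)} = 10$
$w{\left(V \right)} = \sqrt{2} \sqrt{V}$ ($w{\left(V \right)} = \sqrt{2 V} = \sqrt{2} \sqrt{V}$)
$- \frac{3816}{w{\left(42 \right)}} + \frac{1056}{Z{\left(58,-59 \right)}} = - \frac{3816}{\sqrt{2} \sqrt{42}} + \frac{1056}{10} = - \frac{3816}{2 \sqrt{21}} + 1056 \cdot \frac{1}{10} = - 3816 \frac{\sqrt{21}}{42} + \frac{528}{5} = - \frac{636 \sqrt{21}}{7} + \frac{528}{5} = \frac{528}{5} - \frac{636 \sqrt{21}}{7}$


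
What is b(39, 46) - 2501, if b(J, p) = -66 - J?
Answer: -2606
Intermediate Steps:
b(39, 46) - 2501 = (-66 - 1*39) - 2501 = (-66 - 39) - 2501 = -105 - 2501 = -2606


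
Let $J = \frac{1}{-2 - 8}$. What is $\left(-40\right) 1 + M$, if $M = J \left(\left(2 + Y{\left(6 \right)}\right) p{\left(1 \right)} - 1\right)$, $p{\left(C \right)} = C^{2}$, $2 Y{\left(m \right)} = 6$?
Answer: $- \frac{202}{5} \approx -40.4$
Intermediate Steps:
$Y{\left(m \right)} = 3$ ($Y{\left(m \right)} = \frac{1}{2} \cdot 6 = 3$)
$J = - \frac{1}{10}$ ($J = \frac{1}{-2 - 8} = \frac{1}{-10} = - \frac{1}{10} \approx -0.1$)
$M = - \frac{2}{5}$ ($M = - \frac{\left(2 + 3\right) 1^{2} - 1}{10} = - \frac{5 \cdot 1 - 1}{10} = - \frac{5 - 1}{10} = \left(- \frac{1}{10}\right) 4 = - \frac{2}{5} \approx -0.4$)
$\left(-40\right) 1 + M = \left(-40\right) 1 - \frac{2}{5} = -40 - \frac{2}{5} = - \frac{202}{5}$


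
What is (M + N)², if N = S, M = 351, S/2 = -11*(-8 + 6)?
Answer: 156025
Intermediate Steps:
S = 44 (S = 2*(-11*(-8 + 6)) = 2*(-11*(-2)) = 2*22 = 44)
N = 44
(M + N)² = (351 + 44)² = 395² = 156025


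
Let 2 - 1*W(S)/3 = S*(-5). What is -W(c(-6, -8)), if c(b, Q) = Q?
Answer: 114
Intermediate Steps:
W(S) = 6 + 15*S (W(S) = 6 - 3*S*(-5) = 6 - (-15)*S = 6 + 15*S)
-W(c(-6, -8)) = -(6 + 15*(-8)) = -(6 - 120) = -1*(-114) = 114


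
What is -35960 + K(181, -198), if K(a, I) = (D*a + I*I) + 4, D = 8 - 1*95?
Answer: -12499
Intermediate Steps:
D = -87 (D = 8 - 95 = -87)
K(a, I) = 4 + I**2 - 87*a (K(a, I) = (-87*a + I*I) + 4 = (-87*a + I**2) + 4 = (I**2 - 87*a) + 4 = 4 + I**2 - 87*a)
-35960 + K(181, -198) = -35960 + (4 + (-198)**2 - 87*181) = -35960 + (4 + 39204 - 15747) = -35960 + 23461 = -12499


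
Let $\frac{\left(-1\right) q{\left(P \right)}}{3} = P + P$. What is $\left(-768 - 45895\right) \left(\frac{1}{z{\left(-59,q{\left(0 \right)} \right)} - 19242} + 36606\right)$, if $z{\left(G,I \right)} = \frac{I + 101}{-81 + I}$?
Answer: $- \frac{2662491944826231}{1558703} \approx -1.7081 \cdot 10^{9}$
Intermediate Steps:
$q{\left(P \right)} = - 6 P$ ($q{\left(P \right)} = - 3 \left(P + P\right) = - 3 \cdot 2 P = - 6 P$)
$z{\left(G,I \right)} = \frac{101 + I}{-81 + I}$
$\left(-768 - 45895\right) \left(\frac{1}{z{\left(-59,q{\left(0 \right)} \right)} - 19242} + 36606\right) = \left(-768 - 45895\right) \left(\frac{1}{\frac{101 - 0}{-81 - 0} - 19242} + 36606\right) = - 46663 \left(\frac{1}{\frac{101 + 0}{-81 + 0} - 19242} + 36606\right) = - 46663 \left(\frac{1}{\frac{1}{-81} \cdot 101 - 19242} + 36606\right) = - 46663 \left(\frac{1}{\left(- \frac{1}{81}\right) 101 - 19242} + 36606\right) = - 46663 \left(\frac{1}{- \frac{101}{81} - 19242} + 36606\right) = - 46663 \left(\frac{1}{- \frac{1558703}{81}} + 36606\right) = - 46663 \left(- \frac{81}{1558703} + 36606\right) = \left(-46663\right) \frac{57057881937}{1558703} = - \frac{2662491944826231}{1558703}$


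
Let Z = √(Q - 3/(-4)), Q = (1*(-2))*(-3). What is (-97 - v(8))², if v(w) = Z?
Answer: 37663/4 + 291*√3 ≈ 9919.8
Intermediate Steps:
Q = 6 (Q = -2*(-3) = 6)
Z = 3*√3/2 (Z = √(6 - 3/(-4)) = √(6 - 3*(-¼)) = √(6 + ¾) = √(27/4) = 3*√3/2 ≈ 2.5981)
v(w) = 3*√3/2
(-97 - v(8))² = (-97 - 3*√3/2)²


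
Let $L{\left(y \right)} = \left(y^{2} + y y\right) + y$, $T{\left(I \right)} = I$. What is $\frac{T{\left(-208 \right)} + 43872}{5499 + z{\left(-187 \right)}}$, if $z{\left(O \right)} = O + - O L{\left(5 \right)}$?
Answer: $\frac{43664}{15597} \approx 2.7995$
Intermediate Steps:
$L{\left(y \right)} = y + 2 y^{2}$ ($L{\left(y \right)} = \left(y^{2} + y^{2}\right) + y = 2 y^{2} + y = y + 2 y^{2}$)
$z{\left(O \right)} = - 54 O$ ($z{\left(O \right)} = O + - O 5 \left(1 + 2 \cdot 5\right) = O + - O 5 \left(1 + 10\right) = O + - O 5 \cdot 11 = O + - O 55 = O - 55 O = - 54 O$)
$\frac{T{\left(-208 \right)} + 43872}{5499 + z{\left(-187 \right)}} = \frac{-208 + 43872}{5499 - -10098} = \frac{43664}{5499 + 10098} = \frac{43664}{15597}$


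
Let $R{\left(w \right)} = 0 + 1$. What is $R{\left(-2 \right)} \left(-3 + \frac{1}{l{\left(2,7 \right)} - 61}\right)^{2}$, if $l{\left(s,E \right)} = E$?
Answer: $\frac{26569}{2916} \approx 9.1115$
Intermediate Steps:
$R{\left(w \right)} = 1$
$R{\left(-2 \right)} \left(-3 + \frac{1}{l{\left(2,7 \right)} - 61}\right)^{2} = 1 \left(-3 + \frac{1}{7 - 61}\right)^{2} = 1 \left(-3 + \frac{1}{-54}\right)^{2} = 1 \left(-3 - \frac{1}{54}\right)^{2} = 1 \left(- \frac{163}{54}\right)^{2} = 1 \cdot \frac{26569}{2916} = \frac{26569}{2916}$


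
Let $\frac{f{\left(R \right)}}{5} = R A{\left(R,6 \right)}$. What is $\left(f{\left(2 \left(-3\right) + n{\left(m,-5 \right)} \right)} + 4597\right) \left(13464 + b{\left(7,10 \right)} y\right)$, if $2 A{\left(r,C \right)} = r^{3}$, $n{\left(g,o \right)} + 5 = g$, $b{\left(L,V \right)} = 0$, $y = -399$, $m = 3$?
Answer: $199765368$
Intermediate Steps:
$n{\left(g,o \right)} = -5 + g$
$A{\left(r,C \right)} = \frac{r^{3}}{2}$
$f{\left(R \right)} = \frac{5 R^{4}}{2}$ ($f{\left(R \right)} = 5 R \frac{R^{3}}{2} = 5 \frac{R^{4}}{2} = \frac{5 R^{4}}{2}$)
$\left(f{\left(2 \left(-3\right) + n{\left(m,-5 \right)} \right)} + 4597\right) \left(13464 + b{\left(7,10 \right)} y\right) = \left(\frac{5 \left(2 \left(-3\right) + \left(-5 + 3\right)\right)^{4}}{2} + 4597\right) \left(13464 + 0 \left(-399\right)\right) = \left(\frac{5 \left(-6 - 2\right)^{4}}{2} + 4597\right) \left(13464 + 0\right) = \left(\frac{5 \left(-8\right)^{4}}{2} + 4597\right) 13464 = \left(\frac{5}{2} \cdot 4096 + 4597\right) 13464 = \left(10240 + 4597\right) 13464 = 14837 \cdot 13464 = 199765368$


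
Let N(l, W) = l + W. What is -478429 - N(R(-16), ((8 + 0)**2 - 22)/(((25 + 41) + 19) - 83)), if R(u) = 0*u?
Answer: -478450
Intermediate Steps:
R(u) = 0
N(l, W) = W + l
-478429 - N(R(-16), ((8 + 0)**2 - 22)/(((25 + 41) + 19) - 83)) = -478429 - (((8 + 0)**2 - 22)/(((25 + 41) + 19) - 83) + 0) = -478429 - ((8**2 - 22)/((66 + 19) - 83) + 0) = -478429 - ((64 - 22)/(85 - 83) + 0) = -478429 - (42/2 + 0) = -478429 - (42*(1/2) + 0) = -478429 - (21 + 0) = -478429 - 1*21 = -478429 - 21 = -478450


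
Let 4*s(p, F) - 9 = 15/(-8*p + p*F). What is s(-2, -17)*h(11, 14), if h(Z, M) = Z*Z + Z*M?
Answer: 5115/8 ≈ 639.38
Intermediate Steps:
s(p, F) = 9/4 + 15/(4*(-8*p + F*p)) (s(p, F) = 9/4 + (15/(-8*p + p*F))/4 = 9/4 + (15/(-8*p + F*p))/4 = 9/4 + 15/(4*(-8*p + F*p)))
h(Z, M) = Z² + M*Z
s(-2, -17)*h(11, 14) = ((¾)*(5 - 24*(-2) + 3*(-17)*(-2))/(-2*(-8 - 17)))*(11*(14 + 11)) = ((¾)*(-½)*(5 + 48 + 102)/(-25))*(11*25) = ((¾)*(-½)*(-1/25)*155)*275 = (93/40)*275 = 5115/8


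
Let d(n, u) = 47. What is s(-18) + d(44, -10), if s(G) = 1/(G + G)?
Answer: 1691/36 ≈ 46.972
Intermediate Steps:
s(G) = 1/(2*G)
s(-18) + d(44, -10) = (1/2)/(-18) + 47 = (1/2)*(-1/18) + 47 = -1/36 + 47 = 1691/36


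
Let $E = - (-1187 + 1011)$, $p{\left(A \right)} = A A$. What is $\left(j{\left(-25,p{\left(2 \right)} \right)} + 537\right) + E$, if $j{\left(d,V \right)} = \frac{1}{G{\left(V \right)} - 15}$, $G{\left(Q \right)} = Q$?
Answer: $\frac{7842}{11} \approx 712.91$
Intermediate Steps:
$p{\left(A \right)} = A^{2}$
$j{\left(d,V \right)} = \frac{1}{-15 + V}$ ($j{\left(d,V \right)} = \frac{1}{V - 15} = \frac{1}{-15 + V}$)
$E = 176$ ($E = \left(-1\right) \left(-176\right) = 176$)
$\left(j{\left(-25,p{\left(2 \right)} \right)} + 537\right) + E = \left(\frac{1}{-15 + 2^{2}} + 537\right) + 176 = \left(\frac{1}{-15 + 4} + 537\right) + 176 = \left(\frac{1}{-11} + 537\right) + 176 = \left(- \frac{1}{11} + 537\right) + 176 = \frac{5906}{11} + 176 = \frac{7842}{11}$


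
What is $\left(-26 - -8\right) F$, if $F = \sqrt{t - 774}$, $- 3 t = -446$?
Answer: $- 12 i \sqrt{1407} \approx - 450.12 i$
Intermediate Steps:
$t = \frac{446}{3}$ ($t = \left(- \frac{1}{3}\right) \left(-446\right) = \frac{446}{3} \approx 148.67$)
$F = \frac{2 i \sqrt{1407}}{3}$ ($F = \sqrt{\frac{446}{3} - 774} = \sqrt{- \frac{1876}{3}} = \frac{2 i \sqrt{1407}}{3} \approx 25.007 i$)
$\left(-26 - -8\right) F = \left(-26 - -8\right) \frac{2 i \sqrt{1407}}{3} = \left(-26 + 8\right) \frac{2 i \sqrt{1407}}{3} = - 18 \frac{2 i \sqrt{1407}}{3} = - 12 i \sqrt{1407}$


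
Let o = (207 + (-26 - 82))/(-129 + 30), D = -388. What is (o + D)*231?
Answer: -89859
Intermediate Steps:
o = -1 (o = (207 - 108)/(-99) = 99*(-1/99) = -1)
(o + D)*231 = (-1 - 388)*231 = -389*231 = -89859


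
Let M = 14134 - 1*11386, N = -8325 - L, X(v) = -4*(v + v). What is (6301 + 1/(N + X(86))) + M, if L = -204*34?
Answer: 18794772/2077 ≈ 9049.0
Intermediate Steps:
L = -6936
X(v) = -8*v
N = -1389 (N = -8325 - 1*(-6936) = -8325 + 6936 = -1389)
M = 2748 (M = 14134 - 11386 = 2748)
(6301 + 1/(N + X(86))) + M = (6301 + 1/(-1389 - 8*86)) + 2748 = (6301 + 1/(-1389 - 688)) + 2748 = (6301 + 1/(-2077)) + 2748 = (6301 - 1/2077) + 2748 = 13087176/2077 + 2748 = 18794772/2077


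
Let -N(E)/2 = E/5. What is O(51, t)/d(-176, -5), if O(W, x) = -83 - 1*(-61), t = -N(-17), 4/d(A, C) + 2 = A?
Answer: 979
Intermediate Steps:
N(E) = -2*E/5
d(A, C) = 4/(-2 + A)
t = -34/5 (t = -(-2)*(-17)/5 = -1*34/5 = -34/5 ≈ -6.8000)
O(W, x) = -22 (O(W, x) = -83 + 61 = -22)
O(51, t)/d(-176, -5) = -22/(4/(-2 - 176)) = -22/(4/(-178)) = -22/(4*(-1/178)) = -22/(-2/89) = -22*(-89/2) = 979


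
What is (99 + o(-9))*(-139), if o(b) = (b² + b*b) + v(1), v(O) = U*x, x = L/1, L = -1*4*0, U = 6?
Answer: -36279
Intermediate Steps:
L = 0 (L = -4*0 = 0)
x = 0 (x = 0/1 = 0*1 = 0)
v(O) = 0 (v(O) = 6*0 = 0)
o(b) = 2*b² (o(b) = (b² + b*b) + 0 = (b² + b²) + 0 = 2*b² + 0 = 2*b²)
(99 + o(-9))*(-139) = (99 + 2*(-9)²)*(-139) = (99 + 2*81)*(-139) = (99 + 162)*(-139) = 261*(-139) = -36279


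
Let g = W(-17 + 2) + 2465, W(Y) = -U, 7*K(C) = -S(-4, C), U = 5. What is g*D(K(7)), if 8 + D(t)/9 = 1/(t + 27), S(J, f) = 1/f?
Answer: -116533890/661 ≈ -1.7630e+5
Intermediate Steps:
S(J, f) = 1/f
K(C) = -1/(7*C) (K(C) = (-1/C)/7 = -1/(7*C))
W(Y) = -5 (W(Y) = -1*5 = -5)
D(t) = -72 + 9/(27 + t) (D(t) = -72 + 9/(t + 27) = -72 + 9/(27 + t))
g = 2460 (g = -5 + 2465 = 2460)
g*D(K(7)) = 2460*(9*(-215 - (-8)/(7*7))/(27 - 1/7/7)) = 2460*(9*(-215 - (-8)/(7*7))/(27 - 1/7*1/7)) = 2460*(9*(-215 - 8*(-1/49))/(27 - 1/49)) = 2460*(9*(-215 + 8/49)/(1322/49)) = 2460*(9*(49/1322)*(-10527/49)) = 2460*(-94743/1322) = -116533890/661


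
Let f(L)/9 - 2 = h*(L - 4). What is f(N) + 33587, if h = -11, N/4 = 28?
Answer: 22913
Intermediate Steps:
N = 112 (N = 4*28 = 112)
f(L) = 414 - 99*L (f(L) = 18 + 9*(-11*(L - 4)) = 18 + 9*(-11*(-4 + L)) = 18 + 9*(44 - 11*L) = 18 + (396 - 99*L) = 414 - 99*L)
f(N) + 33587 = (414 - 99*112) + 33587 = (414 - 11088) + 33587 = -10674 + 33587 = 22913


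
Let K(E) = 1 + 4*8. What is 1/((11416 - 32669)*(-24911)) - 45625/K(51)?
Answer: -24155402661842/17471304939 ≈ -1382.6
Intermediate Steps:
K(E) = 33 (K(E) = 1 + 32 = 33)
1/((11416 - 32669)*(-24911)) - 45625/K(51) = 1/((11416 - 32669)*(-24911)) - 45625/33 = -1/24911/(-21253) - 45625*1/33 = -1/21253*(-1/24911) - 45625/33 = 1/529433483 - 45625/33 = -24155402661842/17471304939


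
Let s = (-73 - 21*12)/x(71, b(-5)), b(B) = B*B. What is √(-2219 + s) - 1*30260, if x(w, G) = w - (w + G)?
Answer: -30260 + I*√2206 ≈ -30260.0 + 46.968*I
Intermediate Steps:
b(B) = B²
x(w, G) = -G (x(w, G) = w - (G + w) = w + (-G - w) = -G)
s = 13 (s = (-73 - 21*12)/((-1*(-5)²)) = (-73 - 252)/((-1*25)) = -325/(-25) = -325*(-1/25) = 13)
√(-2219 + s) - 1*30260 = √(-2219 + 13) - 1*30260 = √(-2206) - 30260 = I*√2206 - 30260 = -30260 + I*√2206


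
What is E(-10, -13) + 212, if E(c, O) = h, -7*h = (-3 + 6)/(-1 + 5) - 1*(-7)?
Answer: 5905/28 ≈ 210.89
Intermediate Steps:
h = -31/28 (h = -((-3 + 6)/(-1 + 5) - 1*(-7))/7 = -(3/4 + 7)/7 = -1/7*31/4 = -31/28 ≈ -1.1071)
E(c, O) = -31/28
E(-10, -13) + 212 = -31/28 + 212 = 5905/28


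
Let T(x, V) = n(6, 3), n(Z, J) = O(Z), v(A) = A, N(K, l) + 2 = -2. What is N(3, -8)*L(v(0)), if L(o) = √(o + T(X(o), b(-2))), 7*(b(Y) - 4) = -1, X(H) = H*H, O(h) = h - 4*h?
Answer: -12*I*√2 ≈ -16.971*I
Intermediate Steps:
O(h) = -3*h
N(K, l) = -4 (N(K, l) = -2 - 2 = -4)
X(H) = H²
b(Y) = 27/7 (b(Y) = 4 + (⅐)*(-1) = 4 - ⅐ = 27/7)
n(Z, J) = -3*Z
T(x, V) = -18 (T(x, V) = -3*6 = -18)
L(o) = √(-18 + o) (L(o) = √(o - 18) = √(-18 + o))
N(3, -8)*L(v(0)) = -4*√(-18 + 0) = -12*I*√2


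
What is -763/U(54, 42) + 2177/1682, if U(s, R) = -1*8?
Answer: 650391/6728 ≈ 96.669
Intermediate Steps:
U(s, R) = -8
-763/U(54, 42) + 2177/1682 = -763/(-8) + 2177/1682 = -763*(-⅛) + 2177*(1/1682) = 763/8 + 2177/1682 = 650391/6728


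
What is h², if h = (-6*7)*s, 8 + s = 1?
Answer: 86436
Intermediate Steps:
s = -7 (s = -8 + 1 = -7)
h = 294 (h = -6*7*(-7) = -42*(-7) = 294)
h² = 294² = 86436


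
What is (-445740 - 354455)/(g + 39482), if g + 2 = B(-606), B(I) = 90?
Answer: -160039/7914 ≈ -20.222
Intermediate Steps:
g = 88 (g = -2 + 90 = 88)
(-445740 - 354455)/(g + 39482) = (-445740 - 354455)/(88 + 39482) = -800195/39570 = -800195*1/39570 = -160039/7914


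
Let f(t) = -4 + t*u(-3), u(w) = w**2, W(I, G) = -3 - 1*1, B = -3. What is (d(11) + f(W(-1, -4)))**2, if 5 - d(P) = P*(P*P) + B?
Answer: 1857769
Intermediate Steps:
W(I, G) = -4 (W(I, G) = -3 - 1 = -4)
d(P) = 8 - P**3 (d(P) = 5 - (P*(P*P) - 3) = 5 - (P*P**2 - 3) = 5 - (P**3 - 3) = 5 - (-3 + P**3) = 5 + (3 - P**3) = 8 - P**3)
f(t) = -4 + 9*t (f(t) = -4 + t*(-3)**2 = -4 + t*9 = -4 + 9*t)
(d(11) + f(W(-1, -4)))**2 = ((8 - 1*11**3) + (-4 + 9*(-4)))**2 = ((8 - 1*1331) + (-4 - 36))**2 = ((8 - 1331) - 40)**2 = (-1323 - 40)**2 = (-1363)**2 = 1857769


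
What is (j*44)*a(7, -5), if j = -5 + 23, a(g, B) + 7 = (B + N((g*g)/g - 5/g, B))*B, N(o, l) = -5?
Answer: 34056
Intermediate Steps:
a(g, B) = -7 + B*(-5 + B) (a(g, B) = -7 + (B - 5)*B = -7 + (-5 + B)*B = -7 + B*(-5 + B))
j = 18
(j*44)*a(7, -5) = (18*44)*(-7 + (-5)**2 - 5*(-5)) = 792*(-7 + 25 + 25) = 792*43 = 34056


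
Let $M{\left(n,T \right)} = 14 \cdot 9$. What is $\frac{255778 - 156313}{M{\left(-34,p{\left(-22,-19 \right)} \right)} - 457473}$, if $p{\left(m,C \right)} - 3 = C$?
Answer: $- \frac{33155}{152449} \approx -0.21748$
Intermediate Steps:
$p{\left(m,C \right)} = 3 + C$
$M{\left(n,T \right)} = 126$
$\frac{255778 - 156313}{M{\left(-34,p{\left(-22,-19 \right)} \right)} - 457473} = \frac{255778 - 156313}{126 - 457473} = \frac{255778 - 156313}{-457347} = 99465 \left(- \frac{1}{457347}\right) = - \frac{33155}{152449}$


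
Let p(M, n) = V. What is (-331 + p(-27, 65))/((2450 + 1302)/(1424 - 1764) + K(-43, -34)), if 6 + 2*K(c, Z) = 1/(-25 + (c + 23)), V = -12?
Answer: 524790/21491 ≈ 24.419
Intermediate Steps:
p(M, n) = -12
K(c, Z) = -3 + 1/(2*(-2 + c)) (K(c, Z) = -3 + 1/(2*(-25 + (c + 23))) = -3 + 1/(2*(-25 + (23 + c))) = -3 + 1/(2*(-2 + c)))
(-331 + p(-27, 65))/((2450 + 1302)/(1424 - 1764) + K(-43, -34)) = (-331 - 12)/((2450 + 1302)/(1424 - 1764) + (13 - 6*(-43))/(2*(-2 - 43))) = -343/(3752/(-340) + (1/2)*(13 + 258)/(-45)) = -343/(3752*(-1/340) + (1/2)*(-1/45)*271) = -343/(-938/85 - 271/90) = -343/(-21491/1530) = -343*(-1530/21491) = 524790/21491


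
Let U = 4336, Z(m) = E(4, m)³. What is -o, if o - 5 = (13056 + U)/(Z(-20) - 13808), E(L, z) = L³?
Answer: -78692/15521 ≈ -5.0700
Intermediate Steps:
Z(m) = 262144 (Z(m) = (4³)³ = 64³ = 262144)
o = 78692/15521 (o = 5 + (13056 + 4336)/(262144 - 13808) = 5 + 17392/248336 = 5 + 17392*(1/248336) = 5 + 1087/15521 = 78692/15521 ≈ 5.0700)
-o = -1*78692/15521 = -78692/15521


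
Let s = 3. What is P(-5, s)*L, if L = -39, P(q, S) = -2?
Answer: 78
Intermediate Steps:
P(-5, s)*L = -2*(-39) = 78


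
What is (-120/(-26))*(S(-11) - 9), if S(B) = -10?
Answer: -1140/13 ≈ -87.692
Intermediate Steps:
(-120/(-26))*(S(-11) - 9) = (-120/(-26))*(-10 - 9) = -120*(-1/26)*(-19) = (60/13)*(-19) = -1140/13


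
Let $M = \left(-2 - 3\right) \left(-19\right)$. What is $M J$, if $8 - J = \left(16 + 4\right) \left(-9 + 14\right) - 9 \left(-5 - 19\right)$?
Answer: $-29260$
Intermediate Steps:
$M = 95$ ($M = \left(-2 - 3\right) \left(-19\right) = \left(-5\right) \left(-19\right) = 95$)
$J = -308$ ($J = 8 - \left(\left(16 + 4\right) \left(-9 + 14\right) - 9 \left(-5 - 19\right)\right) = 8 - \left(20 \cdot 5 - -216\right) = 8 - \left(100 + 216\right) = 8 - 316 = -308$)
$M J = 95 \left(-308\right) = -29260$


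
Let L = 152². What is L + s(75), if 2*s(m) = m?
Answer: 46283/2 ≈ 23142.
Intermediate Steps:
s(m) = m/2
L = 23104
L + s(75) = 23104 + (½)*75 = 23104 + 75/2 = 46283/2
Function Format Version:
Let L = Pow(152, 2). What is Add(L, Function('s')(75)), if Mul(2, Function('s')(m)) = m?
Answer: Rational(46283, 2) ≈ 23142.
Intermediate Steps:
Function('s')(m) = Mul(Rational(1, 2), m)
L = 23104
Add(L, Function('s')(75)) = Add(23104, Mul(Rational(1, 2), 75)) = Add(23104, Rational(75, 2)) = Rational(46283, 2)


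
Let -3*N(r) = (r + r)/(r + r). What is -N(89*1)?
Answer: ⅓ ≈ 0.33333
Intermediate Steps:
N(r) = -⅓ (N(r) = -(r + r)/(3*(r + r)) = -2*r/(3*(2*r)) = -2*r*1/(2*r)/3 = -⅓*1 = -⅓)
-N(89*1) = -1*(-⅓) = ⅓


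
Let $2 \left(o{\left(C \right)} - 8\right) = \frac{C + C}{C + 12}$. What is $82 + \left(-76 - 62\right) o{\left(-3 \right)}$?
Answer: $-976$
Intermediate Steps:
$o{\left(C \right)} = 8 + \frac{C}{12 + C}$ ($o{\left(C \right)} = 8 + \frac{\left(C + C\right) \frac{1}{C + 12}}{2} = 8 + \frac{2 C \frac{1}{12 + C}}{2} = 8 + \frac{C}{12 + C}$)
$82 + \left(-76 - 62\right) o{\left(-3 \right)} = 82 + \left(-76 - 62\right) \frac{3 \left(32 + 3 \left(-3\right)\right)}{12 - 3} = 82 + \left(-76 - 62\right) \frac{3 \left(32 - 9\right)}{9} = 82 - 138 \cdot 3 \cdot \frac{1}{9} \cdot 23 = 82 - 1058 = -976$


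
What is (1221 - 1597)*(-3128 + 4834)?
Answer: -641456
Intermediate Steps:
(1221 - 1597)*(-3128 + 4834) = -376*1706 = -641456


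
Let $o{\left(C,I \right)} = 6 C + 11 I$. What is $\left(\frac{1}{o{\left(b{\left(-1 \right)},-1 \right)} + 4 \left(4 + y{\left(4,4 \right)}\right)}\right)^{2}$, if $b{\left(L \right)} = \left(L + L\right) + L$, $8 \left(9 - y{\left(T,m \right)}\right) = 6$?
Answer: $\frac{1}{400} \approx 0.0025$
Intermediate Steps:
$y{\left(T,m \right)} = \frac{33}{4}$ ($y{\left(T,m \right)} = 9 - \frac{3}{4} = \frac{33}{4}$)
$b{\left(L \right)} = 3 L$ ($b{\left(L \right)} = 2 L + L = 3 L$)
$\left(\frac{1}{o{\left(b{\left(-1 \right)},-1 \right)} + 4 \left(4 + y{\left(4,4 \right)}\right)}\right)^{2} = \left(\frac{1}{\left(6 \cdot 3 \left(-1\right) + 11 \left(-1\right)\right) + 4 \left(4 + \frac{33}{4}\right)}\right)^{2} = \left(\frac{1}{\left(6 \left(-3\right) - 11\right) + 4 \cdot \frac{49}{4}}\right)^{2} = \left(\frac{1}{\left(-18 - 11\right) + 49}\right)^{2} = \left(\frac{1}{-29 + 49}\right)^{2} = \left(\frac{1}{20}\right)^{2} = \frac{1}{400}$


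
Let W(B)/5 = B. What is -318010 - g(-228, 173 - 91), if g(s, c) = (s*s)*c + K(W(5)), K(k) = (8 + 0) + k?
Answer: -4580731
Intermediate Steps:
W(B) = 5*B
K(k) = 8 + k
g(s, c) = 33 + c*s² (g(s, c) = (s*s)*c + (8 + 5*5) = s²*c + (8 + 25) = c*s² + 33 = 33 + c*s²)
-318010 - g(-228, 173 - 91) = -318010 - (33 + (173 - 91)*(-228)²) = -318010 - (33 + 82*51984) = -318010 - (33 + 4262688) = -318010 - 1*4262721 = -318010 - 4262721 = -4580731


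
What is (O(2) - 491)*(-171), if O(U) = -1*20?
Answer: 87381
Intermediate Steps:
O(U) = -20
(O(2) - 491)*(-171) = (-20 - 491)*(-171) = -511*(-171) = 87381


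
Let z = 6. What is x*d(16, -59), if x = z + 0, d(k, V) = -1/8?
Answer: -¾ ≈ -0.75000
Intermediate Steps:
d(k, V) = -⅛ (d(k, V) = -1*⅛ = -⅛)
x = 6 (x = 6 + 0 = 6)
x*d(16, -59) = 6*(-⅛) = -¾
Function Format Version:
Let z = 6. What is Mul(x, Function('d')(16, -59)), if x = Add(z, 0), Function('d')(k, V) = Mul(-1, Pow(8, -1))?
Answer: Rational(-3, 4) ≈ -0.75000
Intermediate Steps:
Function('d')(k, V) = Rational(-1, 8) (Function('d')(k, V) = Mul(-1, Rational(1, 8)) = Rational(-1, 8))
x = 6 (x = Add(6, 0) = 6)
Mul(x, Function('d')(16, -59)) = Mul(6, Rational(-1, 8)) = Rational(-3, 4)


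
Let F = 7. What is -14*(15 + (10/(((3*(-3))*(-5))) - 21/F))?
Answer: -1540/9 ≈ -171.11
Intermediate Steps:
-14*(15 + (10/(((3*(-3))*(-5))) - 21/F)) = -14*(15 + (10/(((3*(-3))*(-5))) - 21/7)) = -14*(15 + (10/((-9*(-5))) - 21*1/7)) = -14*(15 + (10/45 - 3)) = -14*(15 + (10*(1/45) - 3)) = -14*(15 + (2/9 - 3)) = -14*(15 - 25/9) = -14*110/9 = -1540/9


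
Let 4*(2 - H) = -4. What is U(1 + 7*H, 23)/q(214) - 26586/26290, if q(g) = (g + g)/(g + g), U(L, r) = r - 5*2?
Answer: 157592/13145 ≈ 11.989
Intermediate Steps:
H = 3 (H = 2 - 1/4*(-4) = 2 + 1 = 3)
U(L, r) = -10 + r (U(L, r) = r - 10 = -10 + r)
q(g) = 1 (q(g) = (2*g)/((2*g)) = (2*g)*(1/(2*g)) = 1)
U(1 + 7*H, 23)/q(214) - 26586/26290 = (-10 + 23)/1 - 26586/26290 = 13*1 - 26586*1/26290 = 13 - 13293/13145 = 157592/13145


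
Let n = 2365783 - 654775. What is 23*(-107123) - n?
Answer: -4174837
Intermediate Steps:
n = 1711008
23*(-107123) - n = 23*(-107123) - 1*1711008 = -2463829 - 1711008 = -4174837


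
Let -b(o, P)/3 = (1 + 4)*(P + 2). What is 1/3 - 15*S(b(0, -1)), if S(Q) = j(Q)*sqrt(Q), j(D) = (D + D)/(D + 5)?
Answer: 1/3 - 45*I*sqrt(15) ≈ 0.33333 - 174.28*I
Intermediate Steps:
b(o, P) = -30 - 15*P (b(o, P) = -3*(1 + 4)*(P + 2) = -15*(2 + P) = -3*(10 + 5*P) = -30 - 15*P)
j(D) = 2*D/(5 + D) (j(D) = (2*D)/(5 + D) = 2*D/(5 + D))
S(Q) = 2*Q**(3/2)/(5 + Q) (S(Q) = (2*Q/(5 + Q))*sqrt(Q) = 2*Q**(3/2)/(5 + Q))
1/3 - 15*S(b(0, -1)) = 1/3 - 30*(-30 - 15*(-1))**(3/2)/(5 + (-30 - 15*(-1))) = 1*(1/3) - 30*(-30 + 15)**(3/2)/(5 + (-30 + 15)) = 1/3 - 30*(-15)**(3/2)/(5 - 15) = 1/3 - 30*(-15*I*sqrt(15))/(-10) = 1/3 - 30*(-15*I*sqrt(15))*(-1)/10 = 1/3 - 45*I*sqrt(15)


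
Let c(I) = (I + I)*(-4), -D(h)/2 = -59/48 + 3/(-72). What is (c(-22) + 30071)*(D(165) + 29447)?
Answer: 21378246883/24 ≈ 8.9076e+8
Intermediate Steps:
D(h) = 61/24 (D(h) = -2*(-59/48 + 3/(-72)) = -2*(-59*1/48 + 3*(-1/72)) = -2*(-59/48 - 1/24) = -2*(-61/48) = 61/24)
c(I) = -8*I (c(I) = (2*I)*(-4) = -8*I)
(c(-22) + 30071)*(D(165) + 29447) = (-8*(-22) + 30071)*(61/24 + 29447) = (176 + 30071)*(706789/24) = 30247*(706789/24) = 21378246883/24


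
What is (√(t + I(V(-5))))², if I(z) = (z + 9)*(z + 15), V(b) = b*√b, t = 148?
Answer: 158 - 120*I*√5 ≈ 158.0 - 268.33*I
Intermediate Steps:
V(b) = b^(3/2)
I(z) = (9 + z)*(15 + z)
(√(t + I(V(-5))))² = (√(148 + (135 + ((-5)^(3/2))² + 24*(-5)^(3/2))))² = (√(148 + (135 + (-5*I*√5)² + 24*(-5*I*√5))))² = (√(148 + (135 - 125 - 120*I*√5)))² = (√(148 + (10 - 120*I*√5)))² = (√(158 - 120*I*√5))² = 158 - 120*I*√5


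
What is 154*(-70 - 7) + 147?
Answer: -11711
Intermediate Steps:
154*(-70 - 7) + 147 = 154*(-77) + 147 = -11858 + 147 = -11711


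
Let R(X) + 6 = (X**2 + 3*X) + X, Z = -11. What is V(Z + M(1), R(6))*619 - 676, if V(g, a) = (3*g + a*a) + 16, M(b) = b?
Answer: 1795662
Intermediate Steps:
R(X) = -6 + X**2 + 4*X (R(X) = -6 + ((X**2 + 3*X) + X) = -6 + (X**2 + 4*X) = -6 + X**2 + 4*X)
V(g, a) = 16 + a**2 + 3*g (V(g, a) = (3*g + a**2) + 16 = (a**2 + 3*g) + 16 = 16 + a**2 + 3*g)
V(Z + M(1), R(6))*619 - 676 = (16 + (-6 + 6**2 + 4*6)**2 + 3*(-11 + 1))*619 - 676 = (16 + (-6 + 36 + 24)**2 + 3*(-10))*619 - 676 = (16 + 54**2 - 30)*619 - 676 = (16 + 2916 - 30)*619 - 676 = 2902*619 - 676 = 1796338 - 676 = 1795662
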